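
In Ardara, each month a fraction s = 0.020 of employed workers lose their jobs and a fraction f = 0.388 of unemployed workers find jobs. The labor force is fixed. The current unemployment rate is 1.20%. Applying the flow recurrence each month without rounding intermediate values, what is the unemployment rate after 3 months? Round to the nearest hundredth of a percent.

Unemployment rate after three months ≈ 4.13%.

With a fixed labor force, u_{t+1} = u_t + s·(1−u_t) − f·u_t = u_t·(1−s−f) + s.
Here 1−s−f = 0.592 and s = 0.020.
u_1 = 0.012000 × 0.592 + 0.020 = 0.027104.
u_2 = 0.027104 × 0.592 + 0.020 = 0.036046.
u_3 = 0.036046 × 0.592 + 0.020 = 0.041339.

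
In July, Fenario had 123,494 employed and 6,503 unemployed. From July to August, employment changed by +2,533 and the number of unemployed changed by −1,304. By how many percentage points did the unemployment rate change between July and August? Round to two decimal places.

The unemployment rate changed by −1.04 percentage points.

July: labor force = 123,494 + 6,503 = 129,997; u = 6,503/129,997 = 5.00%.
August: labor force = 126,027 + 5,199 = 131,226; u = 5,199/131,226 = 3.96%.
Change = 3.96% − 5.00% = −1.04 pp.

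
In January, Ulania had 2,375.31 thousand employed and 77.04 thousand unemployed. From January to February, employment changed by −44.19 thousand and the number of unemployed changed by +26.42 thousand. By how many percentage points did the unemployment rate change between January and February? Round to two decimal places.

The unemployment rate changed by +1.11 percentage points.

January: labor force = 2,375.31 + 77.04 = 2,452.35; u = 77.04/2,452.35 = 3.14%.
February: labor force = 2,331.12 + 103.46 = 2,434.58; u = 103.46/2,434.58 = 4.25%.
Change = 4.25% − 3.14% = +1.11 pp.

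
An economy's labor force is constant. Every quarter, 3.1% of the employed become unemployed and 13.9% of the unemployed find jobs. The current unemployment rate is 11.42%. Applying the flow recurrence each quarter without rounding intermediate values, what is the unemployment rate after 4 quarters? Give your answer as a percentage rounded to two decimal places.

With a fixed labor force, u_{t+1} = u_t + s·(1−u_t) − f·u_t = u_t·(1−s−f) + s.
Here 1−s−f = 0.830 and s = 0.031.
u_1 = 0.114200 × 0.830 + 0.031 = 0.125786.
u_2 = 0.125786 × 0.830 + 0.031 = 0.135402.
u_3 = 0.135402 × 0.830 + 0.031 = 0.143384.
u_4 = 0.143384 × 0.830 + 0.031 = 0.150009.

Unemployment rate after four quarters ≈ 15.00%.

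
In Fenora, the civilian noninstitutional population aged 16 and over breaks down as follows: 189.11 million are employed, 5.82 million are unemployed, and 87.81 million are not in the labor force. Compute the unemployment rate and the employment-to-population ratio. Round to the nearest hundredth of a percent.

Unemployment rate ≈ 2.99%; employment-population ratio ≈ 66.88%.

Labor force = employed + unemployed = 189.11 + 5.82 = 194.93 million.
Working-age population = 194.93 + 87.81 = 282.74 million.
Unemployment rate = 5.82 / 194.93 = 2.99%.
Employment-population ratio = 189.11 / 282.74 = 66.88%.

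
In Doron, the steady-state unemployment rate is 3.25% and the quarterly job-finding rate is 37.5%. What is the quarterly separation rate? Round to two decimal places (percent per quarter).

Separation rate ≈ 1.26% per quarter.

From u* = s/(s+f): s = u·f/(1−u).
s = 0.0325 × 37.5 / (1 − 0.0325) = 1.2188 / 0.9675 ≈ 1.26% per quarter.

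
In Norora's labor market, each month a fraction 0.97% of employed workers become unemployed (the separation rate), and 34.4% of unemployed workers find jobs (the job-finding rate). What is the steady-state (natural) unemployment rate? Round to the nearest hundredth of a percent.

Steady-state unemployment rate ≈ 2.74%.

At steady state the flows balance: s·E = f·U, so U/(E+U) = s/(s+f).
u* = 0.97 / (0.97 + 34.4) = 0.97 / 35.37 = 2.74%.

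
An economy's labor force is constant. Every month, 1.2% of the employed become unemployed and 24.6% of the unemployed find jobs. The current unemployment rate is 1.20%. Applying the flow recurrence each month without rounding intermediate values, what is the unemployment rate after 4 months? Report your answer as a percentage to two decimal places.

Unemployment rate after four months ≈ 3.61%.

With a fixed labor force, u_{t+1} = u_t + s·(1−u_t) − f·u_t = u_t·(1−s−f) + s.
Here 1−s−f = 0.742 and s = 0.012.
u_1 = 0.012000 × 0.742 + 0.012 = 0.020904.
u_2 = 0.020904 × 0.742 + 0.012 = 0.027511.
u_3 = 0.027511 × 0.742 + 0.012 = 0.032413.
u_4 = 0.032413 × 0.742 + 0.012 = 0.036050.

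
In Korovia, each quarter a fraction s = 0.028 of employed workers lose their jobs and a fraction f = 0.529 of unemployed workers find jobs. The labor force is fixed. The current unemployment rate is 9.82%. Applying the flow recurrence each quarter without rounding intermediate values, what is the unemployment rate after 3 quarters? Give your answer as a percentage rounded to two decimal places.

Unemployment rate after three quarters ≈ 5.44%.

With a fixed labor force, u_{t+1} = u_t + s·(1−u_t) − f·u_t = u_t·(1−s−f) + s.
Here 1−s−f = 0.443 and s = 0.028.
u_1 = 0.098200 × 0.443 + 0.028 = 0.071503.
u_2 = 0.071503 × 0.443 + 0.028 = 0.059676.
u_3 = 0.059676 × 0.443 + 0.028 = 0.054436.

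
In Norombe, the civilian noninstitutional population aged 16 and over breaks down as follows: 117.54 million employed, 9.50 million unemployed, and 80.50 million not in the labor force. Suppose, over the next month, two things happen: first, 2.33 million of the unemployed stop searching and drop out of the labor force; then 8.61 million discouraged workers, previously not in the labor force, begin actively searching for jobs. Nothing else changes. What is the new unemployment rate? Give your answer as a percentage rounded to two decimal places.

Initially, labor force = 117.54 + 9.50 = 127.04 million, so u = 9.50/127.04 = 7.48%.
After the first change, unemployed and labor force both fall by 2.33 → E = 117.54, U = 7.17, labor force = 124.71 million.
After the second change, unemployed and labor force both rise by 8.61 → E = 117.54, U = 15.78, labor force = 133.32 million.
New unemployment rate = 15.78 / 133.32 = 11.84%.

New unemployment rate ≈ 11.84%.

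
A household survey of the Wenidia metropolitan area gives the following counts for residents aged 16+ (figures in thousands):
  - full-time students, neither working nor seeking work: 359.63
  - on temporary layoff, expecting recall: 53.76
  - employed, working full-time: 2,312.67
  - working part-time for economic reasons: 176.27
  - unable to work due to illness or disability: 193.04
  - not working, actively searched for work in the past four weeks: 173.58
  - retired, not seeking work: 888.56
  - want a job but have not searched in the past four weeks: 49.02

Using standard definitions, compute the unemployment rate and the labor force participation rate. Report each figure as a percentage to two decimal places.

Employed = 2,312.67 + 176.27 = 2,488.94 thousand (anyone who worked, including part-time for economic reasons, counts as employed).
Unemployed = 53.76 + 173.58 = 227.34 thousand (jobless and actively searching, or on temporary layoff).
Labor force = 2,488.94 + 227.34 = 2,716.28 thousand.
Not in labor force = 359.63 + 193.04 + 888.56 + 49.02 = 1,490.25 thousand (those not working and not actively searching are outside the labor force — including those who want a job but have given up searching).
Civilian working-age population = 2,716.28 + 1,490.25 = 4,206.53 thousand.
Unemployment rate = 227.34 / 2,716.28 = 8.37%.
Labor force participation rate = 2,716.28 / 4,206.53 = 64.57%.

Unemployment rate ≈ 8.37%; labor force participation rate ≈ 64.57%.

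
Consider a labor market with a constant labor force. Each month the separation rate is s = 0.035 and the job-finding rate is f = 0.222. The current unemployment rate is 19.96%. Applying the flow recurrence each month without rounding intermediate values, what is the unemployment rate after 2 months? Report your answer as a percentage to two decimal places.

Unemployment rate after two months ≈ 17.12%.

With a fixed labor force, u_{t+1} = u_t + s·(1−u_t) − f·u_t = u_t·(1−s−f) + s.
Here 1−s−f = 0.743 and s = 0.035.
u_1 = 0.199600 × 0.743 + 0.035 = 0.183303.
u_2 = 0.183303 × 0.743 + 0.035 = 0.171194.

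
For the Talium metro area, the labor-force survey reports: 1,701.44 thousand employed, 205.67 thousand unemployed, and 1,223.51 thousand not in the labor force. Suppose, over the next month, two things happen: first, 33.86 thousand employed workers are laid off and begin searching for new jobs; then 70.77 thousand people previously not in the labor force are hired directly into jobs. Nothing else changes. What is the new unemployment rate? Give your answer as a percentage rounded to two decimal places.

Initially, labor force = 1,701.44 + 205.67 = 1,907.11 thousand, so u = 205.67/1,907.11 = 10.78%.
After the first change, employed falls and unemployed rises by 33.86; labor force unchanged → E = 1,667.58, U = 239.53, labor force = 1,907.11 thousand.
After the second change, employed and labor force both rise by 70.77; unemployed unchanged → E = 1,738.35, U = 239.53, labor force = 1,977.88 thousand.
New unemployment rate = 239.53 / 1,977.88 = 12.11%.

New unemployment rate ≈ 12.11%.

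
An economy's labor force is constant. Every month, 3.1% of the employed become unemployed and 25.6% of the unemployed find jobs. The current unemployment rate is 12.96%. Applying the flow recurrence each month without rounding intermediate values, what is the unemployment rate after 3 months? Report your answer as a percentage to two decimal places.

Unemployment rate after three months ≈ 11.58%.

With a fixed labor force, u_{t+1} = u_t + s·(1−u_t) − f·u_t = u_t·(1−s−f) + s.
Here 1−s−f = 0.713 and s = 0.031.
u_1 = 0.129600 × 0.713 + 0.031 = 0.123405.
u_2 = 0.123405 × 0.713 + 0.031 = 0.118988.
u_3 = 0.118988 × 0.713 + 0.031 = 0.115838.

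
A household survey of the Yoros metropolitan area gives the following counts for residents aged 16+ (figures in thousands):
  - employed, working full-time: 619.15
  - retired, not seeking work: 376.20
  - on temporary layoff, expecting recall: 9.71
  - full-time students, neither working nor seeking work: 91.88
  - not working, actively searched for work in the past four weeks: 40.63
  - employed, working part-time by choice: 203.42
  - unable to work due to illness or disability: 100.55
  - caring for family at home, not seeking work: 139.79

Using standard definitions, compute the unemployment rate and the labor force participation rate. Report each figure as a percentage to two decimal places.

Unemployment rate ≈ 5.77%; labor force participation rate ≈ 55.20%.

Employed = 619.15 + 203.42 = 822.57 thousand.
Unemployed = 9.71 + 40.63 = 50.34 thousand (jobless and actively searching, or on temporary layoff).
Labor force = 822.57 + 50.34 = 872.91 thousand.
Not in labor force = 376.20 + 91.88 + 100.55 + 139.79 = 708.42 thousand (those not working and not actively searching are outside the labor force).
Civilian working-age population = 872.91 + 708.42 = 1,581.33 thousand.
Unemployment rate = 50.34 / 872.91 = 5.77%.
Labor force participation rate = 872.91 / 1,581.33 = 55.20%.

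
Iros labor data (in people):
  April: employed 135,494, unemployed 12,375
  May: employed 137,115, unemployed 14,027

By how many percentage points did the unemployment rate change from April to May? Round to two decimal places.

The unemployment rate changed by +0.91 percentage points.

April: labor force = 135,494 + 12,375 = 147,869; u = 12,375/147,869 = 8.37%.
May: labor force = 137,115 + 14,027 = 151,142; u = 14,027/151,142 = 9.28%.
Change = 9.28% − 8.37% = +0.91 pp.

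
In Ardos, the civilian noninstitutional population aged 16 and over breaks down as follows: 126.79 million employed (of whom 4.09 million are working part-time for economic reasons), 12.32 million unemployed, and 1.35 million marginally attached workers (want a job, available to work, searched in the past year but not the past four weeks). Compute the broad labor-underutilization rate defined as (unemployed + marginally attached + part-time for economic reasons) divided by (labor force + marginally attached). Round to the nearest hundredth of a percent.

Labor force = 126.79 + 12.32 = 139.11 million.
Numerator = 12.32 + 1.35 + 4.09 = 17.76 million.
Denominator = 139.11 + 1.35 = 140.46 million.
Broad rate = 17.76 / 140.46 = 12.64%.

Broad underutilization rate ≈ 12.64%.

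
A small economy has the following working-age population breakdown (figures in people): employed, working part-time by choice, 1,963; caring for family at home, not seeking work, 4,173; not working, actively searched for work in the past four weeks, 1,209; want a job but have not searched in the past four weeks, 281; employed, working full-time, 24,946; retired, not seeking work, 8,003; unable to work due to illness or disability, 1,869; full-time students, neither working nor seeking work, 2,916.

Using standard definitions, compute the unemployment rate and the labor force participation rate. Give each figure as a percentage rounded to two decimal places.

Unemployment rate ≈ 4.30%; labor force participation rate ≈ 61.99%.

Employed = 1,963 + 24,946 = 26,909.
Unemployed = 1,209.
Labor force = 26,909 + 1,209 = 28,118.
Not in labor force = 4,173 + 281 + 8,003 + 1,869 + 2,916 = 17,242 (those not working and not actively searching are outside the labor force — including those who want a job but have given up searching).
Civilian working-age population = 28,118 + 17,242 = 45,360.
Unemployment rate = 1,209 / 28,118 = 4.30%.
Labor force participation rate = 28,118 / 45,360 = 61.99%.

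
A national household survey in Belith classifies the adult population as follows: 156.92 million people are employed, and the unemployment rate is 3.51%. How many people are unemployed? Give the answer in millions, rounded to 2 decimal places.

Let U be the number unemployed. The labor force is E + U, and U/(E+U) = 0.0351.
So U = 0.0351 × 156.92 / (1 − 0.0351) = 5.5079 / 0.9649 ≈ 5.71 million.

About 5.71 million are unemployed.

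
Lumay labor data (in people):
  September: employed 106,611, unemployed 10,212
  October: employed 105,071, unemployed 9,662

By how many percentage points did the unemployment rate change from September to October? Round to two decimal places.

September: labor force = 106,611 + 10,212 = 116,823; u = 10,212/116,823 = 8.74%.
October: labor force = 105,071 + 9,662 = 114,733; u = 9,662/114,733 = 8.42%.
Change = 8.42% − 8.74% = −0.32 pp.

The unemployment rate changed by −0.32 percentage points.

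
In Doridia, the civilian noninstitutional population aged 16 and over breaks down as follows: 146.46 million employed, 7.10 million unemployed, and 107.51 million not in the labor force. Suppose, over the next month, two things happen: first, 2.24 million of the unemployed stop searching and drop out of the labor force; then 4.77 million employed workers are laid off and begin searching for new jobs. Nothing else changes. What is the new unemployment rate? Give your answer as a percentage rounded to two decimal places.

New unemployment rate ≈ 6.36%.

Initially, labor force = 146.46 + 7.10 = 153.56 million, so u = 7.10/153.56 = 4.62%.
After the first change, unemployed and labor force both fall by 2.24 → E = 146.46, U = 4.86, labor force = 151.32 million.
After the second change, employed falls and unemployed rises by 4.77; labor force unchanged → E = 141.69, U = 9.63, labor force = 151.32 million.
New unemployment rate = 9.63 / 151.32 = 6.36%.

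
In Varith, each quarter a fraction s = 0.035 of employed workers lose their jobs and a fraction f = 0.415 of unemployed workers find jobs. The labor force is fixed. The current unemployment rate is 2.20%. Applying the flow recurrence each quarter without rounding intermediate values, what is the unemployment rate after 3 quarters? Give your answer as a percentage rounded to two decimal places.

Unemployment rate after three quarters ≈ 6.85%.

With a fixed labor force, u_{t+1} = u_t + s·(1−u_t) − f·u_t = u_t·(1−s−f) + s.
Here 1−s−f = 0.550 and s = 0.035.
u_1 = 0.022000 × 0.550 + 0.035 = 0.047100.
u_2 = 0.047100 × 0.550 + 0.035 = 0.060905.
u_3 = 0.060905 × 0.550 + 0.035 = 0.068498.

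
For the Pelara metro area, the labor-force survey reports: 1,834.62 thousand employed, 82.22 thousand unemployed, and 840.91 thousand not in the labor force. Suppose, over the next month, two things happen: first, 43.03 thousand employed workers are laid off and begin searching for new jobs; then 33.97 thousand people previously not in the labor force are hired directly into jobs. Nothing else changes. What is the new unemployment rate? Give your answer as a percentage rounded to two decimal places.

New unemployment rate ≈ 6.42%.

Initially, labor force = 1,834.62 + 82.22 = 1,916.84 thousand, so u = 82.22/1,916.84 = 4.29%.
After the first change, employed falls and unemployed rises by 43.03; labor force unchanged → E = 1,791.59, U = 125.25, labor force = 1,916.84 thousand.
After the second change, employed and labor force both rise by 33.97; unemployed unchanged → E = 1,825.56, U = 125.25, labor force = 1,950.81 thousand.
New unemployment rate = 125.25 / 1,950.81 = 6.42%.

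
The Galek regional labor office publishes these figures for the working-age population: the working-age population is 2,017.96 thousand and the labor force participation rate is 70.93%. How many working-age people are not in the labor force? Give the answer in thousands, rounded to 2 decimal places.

Share not in the labor force = 1 − 0.7093 = 0.2907.
Not in labor force = 0.2907 × 2,017.96 ≈ 586.62 thousand.

About 586.62 thousand are not in the labor force.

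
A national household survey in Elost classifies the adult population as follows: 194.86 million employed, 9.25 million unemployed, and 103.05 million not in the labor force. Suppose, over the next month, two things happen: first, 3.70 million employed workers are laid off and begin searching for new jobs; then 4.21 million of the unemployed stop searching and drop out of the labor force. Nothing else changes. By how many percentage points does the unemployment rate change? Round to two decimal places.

The unemployment rate changes by −0.16 percentage points.

Initially, labor force = 194.86 + 9.25 = 204.11 million, so u = 9.25/204.11 = 4.53%.
After the first change, employed falls and unemployed rises by 3.70; labor force unchanged → E = 191.16, U = 12.95, labor force = 204.11 million.
After the second change, unemployed and labor force both fall by 4.21 → E = 191.16, U = 8.74, labor force = 199.90 million.
New unemployment rate = 8.74 / 199.90 = 4.37%.
Change = 4.37% − 4.53% = −0.16 percentage points.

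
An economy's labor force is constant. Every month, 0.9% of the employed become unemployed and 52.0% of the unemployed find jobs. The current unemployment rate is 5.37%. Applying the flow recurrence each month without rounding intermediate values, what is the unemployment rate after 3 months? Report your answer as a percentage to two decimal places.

Unemployment rate after three months ≈ 2.08%.

With a fixed labor force, u_{t+1} = u_t + s·(1−u_t) − f·u_t = u_t·(1−s−f) + s.
Here 1−s−f = 0.471 and s = 0.009.
u_1 = 0.053700 × 0.471 + 0.009 = 0.034293.
u_2 = 0.034293 × 0.471 + 0.009 = 0.025152.
u_3 = 0.025152 × 0.471 + 0.009 = 0.020847.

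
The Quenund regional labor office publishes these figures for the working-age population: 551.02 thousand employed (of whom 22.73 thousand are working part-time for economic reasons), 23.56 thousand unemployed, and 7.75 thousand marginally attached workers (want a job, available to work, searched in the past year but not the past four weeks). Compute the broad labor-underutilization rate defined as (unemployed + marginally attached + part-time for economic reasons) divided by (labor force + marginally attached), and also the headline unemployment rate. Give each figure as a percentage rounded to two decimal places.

Labor force = 551.02 + 23.56 = 574.58 thousand.
Numerator = 23.56 + 7.75 + 22.73 = 54.04 thousand.
Denominator = 574.58 + 7.75 = 582.33 thousand.
Broad rate = 54.04 / 582.33 = 9.28%.
Headline unemployment rate = 23.56 / 574.58 = 4.10%.

Broad underutilization rate ≈ 9.28%; headline unemployment rate ≈ 4.10%.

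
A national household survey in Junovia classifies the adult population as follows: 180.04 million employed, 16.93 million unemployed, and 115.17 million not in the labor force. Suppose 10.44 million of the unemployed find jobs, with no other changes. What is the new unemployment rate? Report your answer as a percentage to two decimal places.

New unemployment rate ≈ 3.29%.

Initially, labor force = 180.04 + 16.93 = 196.97 million, so u = 16.93/196.97 = 8.60%.
After the change, unemployed falls and employed rises by 10.44; labor force unchanged → E = 190.48, U = 6.49, labor force = 196.97 million.
New unemployment rate = 6.49 / 196.97 = 3.29%.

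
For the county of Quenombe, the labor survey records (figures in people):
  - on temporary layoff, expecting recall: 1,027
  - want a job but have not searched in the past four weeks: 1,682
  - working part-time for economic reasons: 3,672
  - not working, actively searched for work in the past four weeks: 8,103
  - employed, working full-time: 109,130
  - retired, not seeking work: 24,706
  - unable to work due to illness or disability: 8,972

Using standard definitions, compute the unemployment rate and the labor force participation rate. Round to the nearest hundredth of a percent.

Unemployment rate ≈ 7.49%; labor force participation rate ≈ 77.52%.

Employed = 3,672 + 109,130 = 112,802 (anyone who worked, including part-time for economic reasons, counts as employed).
Unemployed = 1,027 + 8,103 = 9,130 (jobless and actively searching, or on temporary layoff).
Labor force = 112,802 + 9,130 = 121,932.
Not in labor force = 1,682 + 24,706 + 8,972 = 35,360 (those not working and not actively searching are outside the labor force — including those who want a job but have given up searching).
Civilian working-age population = 121,932 + 35,360 = 157,292.
Unemployment rate = 9,130 / 121,932 = 7.49%.
Labor force participation rate = 121,932 / 157,292 = 77.52%.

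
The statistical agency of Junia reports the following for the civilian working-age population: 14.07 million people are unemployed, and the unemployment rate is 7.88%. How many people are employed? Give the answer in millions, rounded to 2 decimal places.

About 164.48 million are employed.

Labor force = U / u = 14.07 / 0.0788 ≈ 178.55 million.
Employed = labor force − unemployed = 178.55 − 14.07 = 164.48 million.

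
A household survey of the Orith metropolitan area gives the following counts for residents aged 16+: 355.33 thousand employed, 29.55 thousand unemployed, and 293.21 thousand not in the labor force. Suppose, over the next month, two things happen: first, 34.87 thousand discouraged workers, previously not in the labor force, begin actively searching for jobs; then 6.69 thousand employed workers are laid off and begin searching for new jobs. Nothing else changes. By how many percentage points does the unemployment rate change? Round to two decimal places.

Initially, labor force = 355.33 + 29.55 = 384.88 thousand, so u = 29.55/384.88 = 7.68%.
After the first change, unemployed and labor force both rise by 34.87 → E = 355.33, U = 64.42, labor force = 419.75 thousand.
After the second change, employed falls and unemployed rises by 6.69; labor force unchanged → E = 348.64, U = 71.11, labor force = 419.75 thousand.
New unemployment rate = 71.11 / 419.75 = 16.94%.
Change = 16.94% − 7.68% = +9.26 percentage points.

The unemployment rate changes by +9.26 percentage points.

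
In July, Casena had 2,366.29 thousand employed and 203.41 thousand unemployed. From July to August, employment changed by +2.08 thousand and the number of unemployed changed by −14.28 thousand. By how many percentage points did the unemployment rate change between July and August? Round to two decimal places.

The unemployment rate changed by −0.52 percentage points.

July: labor force = 2,366.29 + 203.41 = 2,569.70; u = 203.41/2,569.70 = 7.92%.
August: labor force = 2,368.37 + 189.13 = 2,557.50; u = 189.13/2,557.50 = 7.40%.
Change = 7.40% − 7.92% = −0.52 pp.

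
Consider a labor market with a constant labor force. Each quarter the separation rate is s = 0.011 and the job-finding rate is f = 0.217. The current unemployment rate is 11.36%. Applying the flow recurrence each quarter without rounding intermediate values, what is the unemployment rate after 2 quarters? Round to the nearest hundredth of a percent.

Unemployment rate after two quarters ≈ 8.72%.

With a fixed labor force, u_{t+1} = u_t + s·(1−u_t) − f·u_t = u_t·(1−s−f) + s.
Here 1−s−f = 0.772 and s = 0.011.
u_1 = 0.113600 × 0.772 + 0.011 = 0.098699.
u_2 = 0.098699 × 0.772 + 0.011 = 0.087196.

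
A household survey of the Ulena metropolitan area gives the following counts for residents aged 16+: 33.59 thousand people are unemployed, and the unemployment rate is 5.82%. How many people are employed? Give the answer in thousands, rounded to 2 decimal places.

About 543.56 thousand are employed.

Labor force = U / u = 33.59 / 0.0582 ≈ 577.15 thousand.
Employed = labor force − unemployed = 577.15 − 33.59 = 543.56 thousand.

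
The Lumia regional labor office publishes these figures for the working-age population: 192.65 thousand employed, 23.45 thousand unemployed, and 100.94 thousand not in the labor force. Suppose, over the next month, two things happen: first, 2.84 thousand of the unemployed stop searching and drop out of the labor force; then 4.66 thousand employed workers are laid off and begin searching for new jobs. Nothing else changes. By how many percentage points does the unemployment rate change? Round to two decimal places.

Initially, labor force = 192.65 + 23.45 = 216.10 thousand, so u = 23.45/216.10 = 10.85%.
After the first change, unemployed and labor force both fall by 2.84 → E = 192.65, U = 20.61, labor force = 213.26 thousand.
After the second change, employed falls and unemployed rises by 4.66; labor force unchanged → E = 187.99, U = 25.27, labor force = 213.26 thousand.
New unemployment rate = 25.27 / 213.26 = 11.85%.
Change = 11.85% − 10.85% = +1.00 percentage points.

The unemployment rate changes by +1.00 percentage points.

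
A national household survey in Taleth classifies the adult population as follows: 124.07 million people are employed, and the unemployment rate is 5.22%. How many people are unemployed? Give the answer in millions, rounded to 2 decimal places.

About 6.83 million are unemployed.

Let U be the number unemployed. The labor force is E + U, and U/(E+U) = 0.0522.
So U = 0.0522 × 124.07 / (1 − 0.0522) = 6.4765 / 0.9478 ≈ 6.83 million.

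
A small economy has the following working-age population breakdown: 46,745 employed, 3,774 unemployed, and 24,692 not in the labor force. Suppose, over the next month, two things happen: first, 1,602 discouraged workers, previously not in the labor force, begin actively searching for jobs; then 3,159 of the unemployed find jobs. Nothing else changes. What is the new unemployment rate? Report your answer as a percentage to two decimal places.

Initially, labor force = 46,745 + 3,774 = 50,519, so u = 3,774/50,519 = 7.47%.
After the first change, unemployed and labor force both rise by 1,602 → E = 46,745, U = 5,376, labor force = 52,121.
After the second change, unemployed falls and employed rises by 3,159; labor force unchanged → E = 49,904, U = 2,217, labor force = 52,121.
New unemployment rate = 2,217 / 52,121 = 4.25%.

New unemployment rate ≈ 4.25%.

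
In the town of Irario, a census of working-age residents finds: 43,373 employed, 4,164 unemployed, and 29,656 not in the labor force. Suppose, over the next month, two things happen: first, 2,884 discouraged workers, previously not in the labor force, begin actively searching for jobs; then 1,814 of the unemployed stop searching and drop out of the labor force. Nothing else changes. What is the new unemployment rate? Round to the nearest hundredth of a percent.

Initially, labor force = 43,373 + 4,164 = 47,537, so u = 4,164/47,537 = 8.76%.
After the first change, unemployed and labor force both rise by 2,884 → E = 43,373, U = 7,048, labor force = 50,421.
After the second change, unemployed and labor force both fall by 1,814 → E = 43,373, U = 5,234, labor force = 48,607.
New unemployment rate = 5,234 / 48,607 = 10.77%.

New unemployment rate ≈ 10.77%.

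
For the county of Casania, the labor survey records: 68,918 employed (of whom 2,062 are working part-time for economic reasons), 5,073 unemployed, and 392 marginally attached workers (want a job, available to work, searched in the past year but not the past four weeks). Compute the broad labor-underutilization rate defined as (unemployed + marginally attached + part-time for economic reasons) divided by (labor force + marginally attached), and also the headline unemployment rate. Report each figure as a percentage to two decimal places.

Broad underutilization rate ≈ 10.12%; headline unemployment rate ≈ 6.86%.

Labor force = 68,918 + 5,073 = 73,991.
Numerator = 5,073 + 392 + 2,062 = 7,527.
Denominator = 73,991 + 392 = 74,383.
Broad rate = 7,527 / 74,383 = 10.12%.
Headline unemployment rate = 5,073 / 73,991 = 6.86%.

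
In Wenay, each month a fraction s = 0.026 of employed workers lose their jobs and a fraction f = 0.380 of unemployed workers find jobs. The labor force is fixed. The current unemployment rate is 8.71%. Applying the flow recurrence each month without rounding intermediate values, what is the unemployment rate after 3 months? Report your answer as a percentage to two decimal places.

Unemployment rate after three months ≈ 6.89%.

With a fixed labor force, u_{t+1} = u_t + s·(1−u_t) − f·u_t = u_t·(1−s−f) + s.
Here 1−s−f = 0.594 and s = 0.026.
u_1 = 0.087100 × 0.594 + 0.026 = 0.077737.
u_2 = 0.077737 × 0.594 + 0.026 = 0.072176.
u_3 = 0.072176 × 0.594 + 0.026 = 0.068873.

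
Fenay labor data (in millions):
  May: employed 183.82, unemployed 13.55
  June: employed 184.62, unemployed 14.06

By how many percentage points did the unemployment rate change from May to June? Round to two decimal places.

The unemployment rate changed by +0.21 percentage points.

May: labor force = 183.82 + 13.55 = 197.37; u = 13.55/197.37 = 6.87%.
June: labor force = 184.62 + 14.06 = 198.68; u = 14.06/198.68 = 7.08%.
Change = 7.08% − 6.87% = +0.21 pp.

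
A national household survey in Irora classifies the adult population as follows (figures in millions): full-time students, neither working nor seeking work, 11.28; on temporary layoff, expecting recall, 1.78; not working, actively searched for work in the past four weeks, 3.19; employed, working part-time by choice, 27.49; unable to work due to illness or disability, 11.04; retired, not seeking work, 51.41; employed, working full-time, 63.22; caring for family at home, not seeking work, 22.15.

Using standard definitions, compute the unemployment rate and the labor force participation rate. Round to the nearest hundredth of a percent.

Employed = 27.49 + 63.22 = 90.71 million.
Unemployed = 1.78 + 3.19 = 4.97 million (jobless and actively searching, or on temporary layoff).
Labor force = 90.71 + 4.97 = 95.68 million.
Not in labor force = 11.28 + 11.04 + 51.41 + 22.15 = 95.88 million (those not working and not actively searching are outside the labor force).
Civilian working-age population = 95.68 + 95.88 = 191.56 million.
Unemployment rate = 4.97 / 95.68 = 5.19%.
Labor force participation rate = 95.68 / 191.56 = 49.95%.

Unemployment rate ≈ 5.19%; labor force participation rate ≈ 49.95%.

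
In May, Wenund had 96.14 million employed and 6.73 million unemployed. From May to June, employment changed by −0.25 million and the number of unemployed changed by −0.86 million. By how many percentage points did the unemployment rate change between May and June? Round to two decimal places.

The unemployment rate changed by −0.77 percentage points.

May: labor force = 96.14 + 6.73 = 102.87; u = 6.73/102.87 = 6.54%.
June: labor force = 95.89 + 5.87 = 101.76; u = 5.87/101.76 = 5.77%.
Change = 5.77% − 6.54% = −0.77 pp.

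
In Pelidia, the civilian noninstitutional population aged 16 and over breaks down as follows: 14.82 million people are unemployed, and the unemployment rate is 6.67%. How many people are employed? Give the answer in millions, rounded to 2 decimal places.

About 207.37 million are employed.

Labor force = U / u = 14.82 / 0.0667 ≈ 222.19 million.
Employed = labor force − unemployed = 222.19 − 14.82 = 207.37 million.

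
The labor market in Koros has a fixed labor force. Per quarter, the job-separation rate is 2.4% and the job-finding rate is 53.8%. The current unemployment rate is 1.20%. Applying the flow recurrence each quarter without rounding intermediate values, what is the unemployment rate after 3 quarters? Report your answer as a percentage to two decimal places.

Unemployment rate after three quarters ≈ 4.01%.

With a fixed labor force, u_{t+1} = u_t + s·(1−u_t) − f·u_t = u_t·(1−s−f) + s.
Here 1−s−f = 0.438 and s = 0.024.
u_1 = 0.012000 × 0.438 + 0.024 = 0.029256.
u_2 = 0.029256 × 0.438 + 0.024 = 0.036814.
u_3 = 0.036814 × 0.438 + 0.024 = 0.040125.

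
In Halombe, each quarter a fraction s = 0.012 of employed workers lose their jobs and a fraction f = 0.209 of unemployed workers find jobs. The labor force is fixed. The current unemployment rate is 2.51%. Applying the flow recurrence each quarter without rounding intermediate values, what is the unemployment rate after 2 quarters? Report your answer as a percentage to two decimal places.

Unemployment rate after two quarters ≈ 3.66%.

With a fixed labor force, u_{t+1} = u_t + s·(1−u_t) − f·u_t = u_t·(1−s−f) + s.
Here 1−s−f = 0.779 and s = 0.012.
u_1 = 0.025100 × 0.779 + 0.012 = 0.031553.
u_2 = 0.031553 × 0.779 + 0.012 = 0.036580.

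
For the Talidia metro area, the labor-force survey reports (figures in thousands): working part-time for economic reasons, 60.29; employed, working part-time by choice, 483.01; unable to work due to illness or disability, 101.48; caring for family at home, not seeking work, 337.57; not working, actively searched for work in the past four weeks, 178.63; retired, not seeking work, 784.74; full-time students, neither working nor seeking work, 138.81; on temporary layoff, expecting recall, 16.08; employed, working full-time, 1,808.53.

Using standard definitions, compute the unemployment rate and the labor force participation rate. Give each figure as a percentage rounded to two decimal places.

Employed = 60.29 + 483.01 + 1,808.53 = 2,351.83 thousand (anyone who worked, including part-time for economic reasons, counts as employed).
Unemployed = 178.63 + 16.08 = 194.71 thousand (jobless and actively searching, or on temporary layoff).
Labor force = 2,351.83 + 194.71 = 2,546.54 thousand.
Not in labor force = 101.48 + 337.57 + 784.74 + 138.81 = 1,362.60 thousand (those not working and not actively searching are outside the labor force).
Civilian working-age population = 2,546.54 + 1,362.60 = 3,909.14 thousand.
Unemployment rate = 194.71 / 2,546.54 = 7.65%.
Labor force participation rate = 2,546.54 / 3,909.14 = 65.14%.

Unemployment rate ≈ 7.65%; labor force participation rate ≈ 65.14%.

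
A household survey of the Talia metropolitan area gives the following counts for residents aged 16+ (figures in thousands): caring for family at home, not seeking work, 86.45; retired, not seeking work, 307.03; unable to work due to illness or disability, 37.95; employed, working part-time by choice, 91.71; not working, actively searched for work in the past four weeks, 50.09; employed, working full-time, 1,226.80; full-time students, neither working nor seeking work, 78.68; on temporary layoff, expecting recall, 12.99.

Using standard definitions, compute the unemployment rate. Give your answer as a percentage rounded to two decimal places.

Unemployment rate ≈ 4.57%.

Employed = 91.71 + 1,226.80 = 1,318.51 thousand.
Unemployed = 50.09 + 12.99 = 63.08 thousand (jobless and actively searching, or on temporary layoff).
Labor force = 1,318.51 + 63.08 = 1,381.59 thousand.
Unemployment rate = 63.08 / 1,381.59 = 4.57%.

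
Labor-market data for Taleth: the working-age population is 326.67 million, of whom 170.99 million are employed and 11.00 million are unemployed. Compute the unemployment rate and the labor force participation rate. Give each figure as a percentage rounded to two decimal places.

Unemployment rate ≈ 6.04%; labor force participation rate ≈ 55.71%.

Labor force = employed + unemployed = 170.99 + 11.00 = 181.99 million.
Unemployment rate = 11.00 / 181.99 = 6.04%.
Labor force participation rate = 181.99 / 326.67 = 55.71%.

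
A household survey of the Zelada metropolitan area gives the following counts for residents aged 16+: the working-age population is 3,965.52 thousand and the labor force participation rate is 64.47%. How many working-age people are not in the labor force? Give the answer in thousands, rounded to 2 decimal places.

About 1,408.95 thousand are not in the labor force.

Share not in the labor force = 1 − 0.6447 = 0.3553.
Not in labor force = 0.3553 × 3,965.52 ≈ 1,408.95 thousand.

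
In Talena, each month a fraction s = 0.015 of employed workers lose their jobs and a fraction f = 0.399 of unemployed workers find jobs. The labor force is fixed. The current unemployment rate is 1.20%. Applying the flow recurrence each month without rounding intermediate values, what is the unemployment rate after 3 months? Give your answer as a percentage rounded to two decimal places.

Unemployment rate after three months ≈ 3.14%.

With a fixed labor force, u_{t+1} = u_t + s·(1−u_t) − f·u_t = u_t·(1−s−f) + s.
Here 1−s−f = 0.586 and s = 0.015.
u_1 = 0.012000 × 0.586 + 0.015 = 0.022032.
u_2 = 0.022032 × 0.586 + 0.015 = 0.027911.
u_3 = 0.027911 × 0.586 + 0.015 = 0.031356.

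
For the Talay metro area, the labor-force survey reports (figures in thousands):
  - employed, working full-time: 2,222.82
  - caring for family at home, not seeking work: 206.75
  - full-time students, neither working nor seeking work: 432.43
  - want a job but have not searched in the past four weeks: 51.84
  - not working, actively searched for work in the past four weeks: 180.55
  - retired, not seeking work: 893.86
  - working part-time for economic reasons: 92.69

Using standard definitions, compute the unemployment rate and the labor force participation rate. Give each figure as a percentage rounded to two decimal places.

Unemployment rate ≈ 7.23%; labor force participation rate ≈ 61.16%.

Employed = 2,222.82 + 92.69 = 2,315.51 thousand (anyone who worked, including part-time for economic reasons, counts as employed).
Unemployed = 180.55 thousand.
Labor force = 2,315.51 + 180.55 = 2,496.06 thousand.
Not in labor force = 206.75 + 432.43 + 51.84 + 893.86 = 1,584.88 thousand (those not working and not actively searching are outside the labor force — including those who want a job but have given up searching).
Civilian working-age population = 2,496.06 + 1,584.88 = 4,080.94 thousand.
Unemployment rate = 180.55 / 2,496.06 = 7.23%.
Labor force participation rate = 2,496.06 / 4,080.94 = 61.16%.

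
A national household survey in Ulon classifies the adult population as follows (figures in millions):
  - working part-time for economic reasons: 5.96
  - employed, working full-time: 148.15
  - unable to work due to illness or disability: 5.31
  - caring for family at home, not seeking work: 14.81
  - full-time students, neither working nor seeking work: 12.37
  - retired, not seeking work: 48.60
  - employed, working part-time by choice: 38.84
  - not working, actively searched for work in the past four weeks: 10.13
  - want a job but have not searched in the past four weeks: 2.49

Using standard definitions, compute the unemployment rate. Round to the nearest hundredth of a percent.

Employed = 5.96 + 148.15 + 38.84 = 192.95 million (anyone who worked, including part-time for economic reasons, counts as employed).
Unemployed = 10.13 million.
Labor force = 192.95 + 10.13 = 203.08 million.
Unemployment rate = 10.13 / 203.08 = 4.99%.

Unemployment rate ≈ 4.99%.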